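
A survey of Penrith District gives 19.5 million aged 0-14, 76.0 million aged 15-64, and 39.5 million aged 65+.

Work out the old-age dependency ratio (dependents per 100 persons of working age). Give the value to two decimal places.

Old-age dependency ratio: 51.97

Old-age dependency ratio = 39.5 / 76.0 × 100 = 51.97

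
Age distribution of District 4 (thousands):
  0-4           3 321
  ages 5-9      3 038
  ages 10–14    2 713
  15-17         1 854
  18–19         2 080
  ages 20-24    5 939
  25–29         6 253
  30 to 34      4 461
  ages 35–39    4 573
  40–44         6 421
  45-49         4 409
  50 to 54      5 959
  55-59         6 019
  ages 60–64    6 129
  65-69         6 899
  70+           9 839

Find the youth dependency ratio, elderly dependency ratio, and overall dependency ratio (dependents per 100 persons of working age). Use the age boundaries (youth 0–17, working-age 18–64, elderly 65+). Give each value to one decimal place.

Youth dependency ratio: 20.9
Old-age dependency ratio: 32.0
Total dependency ratio: 53.0

0–17: 3 321 + 3 038 + 2 713 + 1 854 = 10 926
18–64: 2 080 + 5 939 + 6 253 + 4 461 + 4 573 + 6 421 + 4 409 + 5 959 + 6 019 + 6 129 = 52 243
65+: 6 899 + 9 839 = 16 738
Youth dependency ratio = 10 926 / 52 243 × 100 = 20.9
Old-age dependency ratio = 16 738 / 52 243 × 100 = 32.0
Total dependency ratio = (10 926 + 16 738) / 52 243 × 100 = 27 664 / 52 243 × 100 = 53.0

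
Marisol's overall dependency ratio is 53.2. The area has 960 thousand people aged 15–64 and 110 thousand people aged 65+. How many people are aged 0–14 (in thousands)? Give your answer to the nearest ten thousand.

Aged 0–14: 400

Total dependency ratio = (youth + elderly) / working-age × 100
53.2 = (Y + 110) / 960 × 100
⇒ 400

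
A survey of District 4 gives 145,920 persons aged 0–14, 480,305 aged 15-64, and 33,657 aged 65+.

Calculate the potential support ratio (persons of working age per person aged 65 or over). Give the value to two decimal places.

Potential support ratio: 14.27

Potential support ratio = 480,305 / 33,657 = 14.27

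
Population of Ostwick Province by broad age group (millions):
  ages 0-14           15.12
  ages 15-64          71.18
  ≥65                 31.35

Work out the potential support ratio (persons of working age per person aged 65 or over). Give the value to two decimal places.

Potential support ratio = 71.18 / 31.35 = 2.27

Potential support ratio: 2.27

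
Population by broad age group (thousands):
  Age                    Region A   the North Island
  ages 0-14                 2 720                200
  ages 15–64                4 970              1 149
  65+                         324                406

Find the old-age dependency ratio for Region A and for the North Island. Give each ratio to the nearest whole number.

Region A: 324 / 4 970 × 100 = 7
the North Island: 406 / 1 149 × 100 = 35

Region A: 7
the North Island: 35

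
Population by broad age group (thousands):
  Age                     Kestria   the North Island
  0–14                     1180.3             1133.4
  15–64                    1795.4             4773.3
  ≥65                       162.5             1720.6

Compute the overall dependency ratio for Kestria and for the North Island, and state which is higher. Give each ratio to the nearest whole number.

Kestria: 75
the North Island: 60
Higher: Kestria

Kestria: (1180.3 + 162.5) / 1795.4 × 100 = 1342.8 / 1795.4 × 100 = 75
the North Island: (1133.4 + 1720.6) / 4773.3 × 100 = 2854.0 / 4773.3 × 100 = 60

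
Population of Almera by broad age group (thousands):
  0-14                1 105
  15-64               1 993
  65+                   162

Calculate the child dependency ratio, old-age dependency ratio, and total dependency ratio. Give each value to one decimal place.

Youth dependency ratio: 55.4
Old-age dependency ratio: 8.1
Total dependency ratio: 63.6

Youth dependency ratio = 1 105 / 1 993 × 100 = 55.4
Old-age dependency ratio = 162 / 1 993 × 100 = 8.1
Total dependency ratio = (1 105 + 162) / 1 993 × 100 = 1 267 / 1 993 × 100 = 63.6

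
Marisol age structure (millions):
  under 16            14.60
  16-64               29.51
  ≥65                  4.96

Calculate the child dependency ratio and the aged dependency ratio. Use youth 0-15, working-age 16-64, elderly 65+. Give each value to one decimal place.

Youth dependency ratio = 14.60 / 29.51 × 100 = 49.5
Old-age dependency ratio = 4.96 / 29.51 × 100 = 16.8

Youth dependency ratio: 49.5
Old-age dependency ratio: 16.8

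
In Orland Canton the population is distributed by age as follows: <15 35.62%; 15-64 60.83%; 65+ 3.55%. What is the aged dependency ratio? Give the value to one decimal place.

Old-age dependency ratio: 5.8

Old-age dependency ratio = 3.55 / 60.83 × 100 = 5.8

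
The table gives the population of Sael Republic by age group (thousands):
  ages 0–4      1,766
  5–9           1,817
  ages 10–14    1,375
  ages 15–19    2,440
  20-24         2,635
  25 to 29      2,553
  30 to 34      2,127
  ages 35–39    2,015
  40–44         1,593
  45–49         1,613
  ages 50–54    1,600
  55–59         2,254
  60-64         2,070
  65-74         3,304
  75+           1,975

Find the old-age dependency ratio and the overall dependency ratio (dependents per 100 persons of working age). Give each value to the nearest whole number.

Old-age dependency ratio: 25
Total dependency ratio: 49

0–14: 1,766 + 1,817 + 1,375 = 4,958
15–64: 2,440 + 2,635 + 2,553 + 2,127 + 2,015 + 1,593 + 1,613 + 1,600 + 2,254 + 2,070 = 20,900
65+: 3,304 + 1,975 = 5,279
Old-age dependency ratio = 5,279 / 20,900 × 100 = 25
Total dependency ratio = (4,958 + 5,279) / 20,900 × 100 = 10,237 / 20,900 × 100 = 49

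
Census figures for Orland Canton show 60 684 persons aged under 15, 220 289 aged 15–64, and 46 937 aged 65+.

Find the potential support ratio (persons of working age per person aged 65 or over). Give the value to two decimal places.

Potential support ratio = 220 289 / 46 937 = 4.69

Potential support ratio: 4.69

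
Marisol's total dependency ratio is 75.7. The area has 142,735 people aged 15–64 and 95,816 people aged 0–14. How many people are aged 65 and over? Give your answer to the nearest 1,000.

Aged 65 and over: 12,000

Total dependency ratio = (youth + elderly) / working-age × 100
75.7 = (95,816 + E) / 142,735 × 100
⇒ 12,000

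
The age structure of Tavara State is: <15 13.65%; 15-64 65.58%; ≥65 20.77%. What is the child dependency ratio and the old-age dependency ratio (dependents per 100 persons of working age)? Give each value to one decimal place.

Youth dependency ratio: 20.8
Old-age dependency ratio: 31.7

Youth dependency ratio = 13.65 / 65.58 × 100 = 20.8
Old-age dependency ratio = 20.77 / 65.58 × 100 = 31.7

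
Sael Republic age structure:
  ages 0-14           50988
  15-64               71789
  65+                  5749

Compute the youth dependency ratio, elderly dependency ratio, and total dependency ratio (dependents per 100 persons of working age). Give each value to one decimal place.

Youth dependency ratio = 50988 / 71789 × 100 = 71.0
Old-age dependency ratio = 5749 / 71789 × 100 = 8.0
Total dependency ratio = (50988 + 5749) / 71789 × 100 = 56737 / 71789 × 100 = 79.0

Youth dependency ratio: 71.0
Old-age dependency ratio: 8.0
Total dependency ratio: 79.0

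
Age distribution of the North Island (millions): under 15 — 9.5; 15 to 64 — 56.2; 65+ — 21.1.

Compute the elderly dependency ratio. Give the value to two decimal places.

Old-age dependency ratio: 37.54

Old-age dependency ratio = 21.1 / 56.2 × 100 = 37.54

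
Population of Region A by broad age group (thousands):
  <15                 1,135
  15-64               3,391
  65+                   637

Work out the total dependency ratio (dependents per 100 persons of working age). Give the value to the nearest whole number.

Total dependency ratio: 52

Total dependency ratio = (1,135 + 637) / 3,391 × 100 = 1,772 / 3,391 × 100 = 52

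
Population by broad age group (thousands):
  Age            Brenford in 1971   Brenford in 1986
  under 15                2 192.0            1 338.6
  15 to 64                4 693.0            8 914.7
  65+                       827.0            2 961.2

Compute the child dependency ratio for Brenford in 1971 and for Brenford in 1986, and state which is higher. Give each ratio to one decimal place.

Brenford in 1971: 46.7
Brenford in 1986: 15.0
Higher: Brenford in 1971

Brenford in 1971: 2 192.0 / 4 693.0 × 100 = 46.7
Brenford in 1986: 1 338.6 / 8 914.7 × 100 = 15.0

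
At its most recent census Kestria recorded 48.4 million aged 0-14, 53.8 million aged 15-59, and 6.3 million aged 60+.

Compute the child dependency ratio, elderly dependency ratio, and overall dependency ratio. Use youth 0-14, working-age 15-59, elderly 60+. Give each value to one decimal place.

Youth dependency ratio: 90.0
Old-age dependency ratio: 11.7
Total dependency ratio: 101.7

Youth dependency ratio = 48.4 / 53.8 × 100 = 90.0
Old-age dependency ratio = 6.3 / 53.8 × 100 = 11.7
Total dependency ratio = (48.4 + 6.3) / 53.8 × 100 = 54.7 / 53.8 × 100 = 101.7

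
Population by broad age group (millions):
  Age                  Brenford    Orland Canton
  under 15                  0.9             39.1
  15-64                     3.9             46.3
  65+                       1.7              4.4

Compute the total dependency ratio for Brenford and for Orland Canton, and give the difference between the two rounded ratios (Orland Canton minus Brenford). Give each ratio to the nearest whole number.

Brenford: (0.9 + 1.7) / 3.9 × 100 = 2.6 / 3.9 × 100 = 67
Orland Canton: (39.1 + 4.4) / 46.3 × 100 = 43.5 / 46.3 × 100 = 94

Brenford: 67
Orland Canton: 94
Difference: +27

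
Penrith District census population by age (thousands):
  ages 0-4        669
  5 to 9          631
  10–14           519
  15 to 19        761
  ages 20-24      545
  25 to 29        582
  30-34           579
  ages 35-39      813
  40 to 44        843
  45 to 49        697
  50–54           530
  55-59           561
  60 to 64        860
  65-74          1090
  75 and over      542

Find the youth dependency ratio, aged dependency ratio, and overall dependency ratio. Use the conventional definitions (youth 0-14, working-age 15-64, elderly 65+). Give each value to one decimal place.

Youth dependency ratio: 26.9
Old-age dependency ratio: 24.1
Total dependency ratio: 51.0

0–14: 669 + 631 + 519 = 1819
15–64: 761 + 545 + 582 + 579 + 813 + 843 + 697 + 530 + 561 + 860 = 6771
65+: 1090 + 542 = 1632
Youth dependency ratio = 1819 / 6771 × 100 = 26.9
Old-age dependency ratio = 1632 / 6771 × 100 = 24.1
Total dependency ratio = (1819 + 1632) / 6771 × 100 = 3451 / 6771 × 100 = 51.0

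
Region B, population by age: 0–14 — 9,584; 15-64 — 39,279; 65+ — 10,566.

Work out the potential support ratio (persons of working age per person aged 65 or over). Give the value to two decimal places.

Potential support ratio: 3.72

Potential support ratio = 39,279 / 10,566 = 3.72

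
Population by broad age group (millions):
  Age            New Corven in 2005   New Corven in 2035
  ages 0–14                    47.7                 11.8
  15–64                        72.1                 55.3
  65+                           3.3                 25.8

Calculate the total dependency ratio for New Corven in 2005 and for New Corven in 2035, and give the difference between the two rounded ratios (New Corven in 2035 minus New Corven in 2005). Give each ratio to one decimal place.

New Corven in 2005: 70.7
New Corven in 2035: 68.0
Difference: -2.7

New Corven in 2005: (47.7 + 3.3) / 72.1 × 100 = 51.0 / 72.1 × 100 = 70.7
New Corven in 2035: (11.8 + 25.8) / 55.3 × 100 = 37.6 / 55.3 × 100 = 68.0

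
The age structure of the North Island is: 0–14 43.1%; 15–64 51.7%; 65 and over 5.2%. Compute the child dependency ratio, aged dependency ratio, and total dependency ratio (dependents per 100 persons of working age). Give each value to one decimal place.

Youth dependency ratio = 43.1 / 51.7 × 100 = 83.4
Old-age dependency ratio = 5.2 / 51.7 × 100 = 10.1
Total dependency ratio = (43.1 + 5.2) / 51.7 × 100 = 48.3 / 51.7 × 100 = 93.4

Youth dependency ratio: 83.4
Old-age dependency ratio: 10.1
Total dependency ratio: 93.4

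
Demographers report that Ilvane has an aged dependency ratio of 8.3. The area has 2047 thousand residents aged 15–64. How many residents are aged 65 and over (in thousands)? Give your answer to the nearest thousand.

Old-age dependency ratio = elderly / working-age × 100
8.3 = E / 2047 × 100
⇒ 170

Aged 65 and over: 170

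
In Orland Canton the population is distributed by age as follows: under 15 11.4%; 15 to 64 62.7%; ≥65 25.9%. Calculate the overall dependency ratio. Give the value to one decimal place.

Total dependency ratio = (11.4 + 25.9) / 62.7 × 100 = 37.3 / 62.7 × 100 = 59.5

Total dependency ratio: 59.5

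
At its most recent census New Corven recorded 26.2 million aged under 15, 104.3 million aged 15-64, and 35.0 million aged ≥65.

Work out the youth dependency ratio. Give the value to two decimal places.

Youth dependency ratio = 26.2 / 104.3 × 100 = 25.12

Youth dependency ratio: 25.12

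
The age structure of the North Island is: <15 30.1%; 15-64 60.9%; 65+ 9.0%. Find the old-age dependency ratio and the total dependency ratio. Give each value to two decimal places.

Old-age dependency ratio: 14.78
Total dependency ratio: 64.20

Old-age dependency ratio = 9.0 / 60.9 × 100 = 14.78
Total dependency ratio = (30.1 + 9.0) / 60.9 × 100 = 39.1 / 60.9 × 100 = 64.20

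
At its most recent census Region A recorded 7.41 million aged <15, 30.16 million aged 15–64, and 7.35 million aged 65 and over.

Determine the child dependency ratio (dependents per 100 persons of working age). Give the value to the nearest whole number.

Youth dependency ratio: 25

Youth dependency ratio = 7.41 / 30.16 × 100 = 25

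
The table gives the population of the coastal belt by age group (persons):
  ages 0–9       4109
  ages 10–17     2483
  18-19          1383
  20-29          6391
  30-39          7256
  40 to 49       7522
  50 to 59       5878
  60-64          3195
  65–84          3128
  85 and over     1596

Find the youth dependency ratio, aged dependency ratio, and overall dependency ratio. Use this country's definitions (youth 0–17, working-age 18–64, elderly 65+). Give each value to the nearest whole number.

Youth dependency ratio: 21
Old-age dependency ratio: 15
Total dependency ratio: 36

0–17: 4109 + 2483 = 6592
18–64: 1383 + 6391 + 7256 + 7522 + 5878 + 3195 = 31625
65+: 3128 + 1596 = 4724
Youth dependency ratio = 6592 / 31625 × 100 = 21
Old-age dependency ratio = 4724 / 31625 × 100 = 15
Total dependency ratio = (6592 + 4724) / 31625 × 100 = 11316 / 31625 × 100 = 36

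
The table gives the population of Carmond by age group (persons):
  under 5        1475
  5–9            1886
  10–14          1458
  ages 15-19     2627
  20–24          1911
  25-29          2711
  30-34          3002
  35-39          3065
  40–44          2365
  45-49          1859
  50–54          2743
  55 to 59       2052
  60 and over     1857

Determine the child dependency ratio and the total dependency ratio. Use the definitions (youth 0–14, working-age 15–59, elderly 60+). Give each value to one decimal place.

0–14: 1475 + 1886 + 1458 = 4819
15–59: 2627 + 1911 + 2711 + 3002 + 3065 + 2365 + 1859 + 2743 + 2052 = 22335
60+: 1857
Youth dependency ratio = 4819 / 22335 × 100 = 21.6
Total dependency ratio = (4819 + 1857) / 22335 × 100 = 6676 / 22335 × 100 = 29.9

Youth dependency ratio: 21.6
Total dependency ratio: 29.9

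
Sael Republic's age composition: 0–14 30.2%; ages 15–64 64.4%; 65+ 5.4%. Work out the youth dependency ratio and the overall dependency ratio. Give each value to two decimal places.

Youth dependency ratio = 30.2 / 64.4 × 100 = 46.89
Total dependency ratio = (30.2 + 5.4) / 64.4 × 100 = 35.6 / 64.4 × 100 = 55.28

Youth dependency ratio: 46.89
Total dependency ratio: 55.28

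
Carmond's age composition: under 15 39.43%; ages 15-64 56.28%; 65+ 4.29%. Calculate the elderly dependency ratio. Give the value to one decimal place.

Old-age dependency ratio = 4.29 / 56.28 × 100 = 7.6

Old-age dependency ratio: 7.6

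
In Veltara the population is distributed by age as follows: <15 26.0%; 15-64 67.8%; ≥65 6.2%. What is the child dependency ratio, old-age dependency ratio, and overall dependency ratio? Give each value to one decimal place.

Youth dependency ratio = 26.0 / 67.8 × 100 = 38.3
Old-age dependency ratio = 6.2 / 67.8 × 100 = 9.1
Total dependency ratio = (26.0 + 6.2) / 67.8 × 100 = 32.2 / 67.8 × 100 = 47.5

Youth dependency ratio: 38.3
Old-age dependency ratio: 9.1
Total dependency ratio: 47.5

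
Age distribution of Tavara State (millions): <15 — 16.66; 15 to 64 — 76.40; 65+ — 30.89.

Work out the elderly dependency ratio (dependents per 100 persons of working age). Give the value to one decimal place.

Old-age dependency ratio = 30.89 / 76.40 × 100 = 40.4

Old-age dependency ratio: 40.4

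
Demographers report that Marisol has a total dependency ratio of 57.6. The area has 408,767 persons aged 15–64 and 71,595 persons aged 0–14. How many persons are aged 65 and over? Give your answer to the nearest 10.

Total dependency ratio = (youth + elderly) / working-age × 100
57.6 = (71,595 + E) / 408,767 × 100
⇒ 163,850

Aged 65 and over: 163,850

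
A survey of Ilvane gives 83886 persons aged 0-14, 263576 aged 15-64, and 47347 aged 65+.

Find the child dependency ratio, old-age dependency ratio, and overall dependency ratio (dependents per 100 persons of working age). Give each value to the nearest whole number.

Youth dependency ratio: 32
Old-age dependency ratio: 18
Total dependency ratio: 50

Youth dependency ratio = 83886 / 263576 × 100 = 32
Old-age dependency ratio = 47347 / 263576 × 100 = 18
Total dependency ratio = (83886 + 47347) / 263576 × 100 = 131233 / 263576 × 100 = 50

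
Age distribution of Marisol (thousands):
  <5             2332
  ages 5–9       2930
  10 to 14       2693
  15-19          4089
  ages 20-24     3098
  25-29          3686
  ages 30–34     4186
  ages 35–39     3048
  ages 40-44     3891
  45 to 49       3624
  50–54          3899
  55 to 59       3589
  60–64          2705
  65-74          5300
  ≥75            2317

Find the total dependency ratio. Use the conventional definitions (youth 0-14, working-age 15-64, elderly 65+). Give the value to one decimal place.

0–14: 2332 + 2930 + 2693 = 7955
15–64: 4089 + 3098 + 3686 + 4186 + 3048 + 3891 + 3624 + 3899 + 3589 + 2705 = 35815
65+: 5300 + 2317 = 7617
Total dependency ratio = (7955 + 7617) / 35815 × 100 = 15572 / 35815 × 100 = 43.5

Total dependency ratio: 43.5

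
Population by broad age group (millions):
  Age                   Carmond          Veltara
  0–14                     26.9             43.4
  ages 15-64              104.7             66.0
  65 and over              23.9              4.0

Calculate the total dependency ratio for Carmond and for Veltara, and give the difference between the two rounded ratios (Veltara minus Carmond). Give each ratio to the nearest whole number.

Carmond: 49
Veltara: 72
Difference: +23

Carmond: (26.9 + 23.9) / 104.7 × 100 = 50.8 / 104.7 × 100 = 49
Veltara: (43.4 + 4.0) / 66.0 × 100 = 47.4 / 66.0 × 100 = 72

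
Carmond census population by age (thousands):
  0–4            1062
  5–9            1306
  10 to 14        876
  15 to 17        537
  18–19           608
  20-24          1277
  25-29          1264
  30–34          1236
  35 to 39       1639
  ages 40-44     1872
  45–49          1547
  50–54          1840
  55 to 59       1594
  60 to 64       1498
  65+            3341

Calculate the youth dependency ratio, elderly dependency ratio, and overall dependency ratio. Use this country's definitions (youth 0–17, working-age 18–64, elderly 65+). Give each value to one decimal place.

Youth dependency ratio: 26.3
Old-age dependency ratio: 23.2
Total dependency ratio: 49.5

0–17: 1062 + 1306 + 876 + 537 = 3781
18–64: 608 + 1277 + 1264 + 1236 + 1639 + 1872 + 1547 + 1840 + 1594 + 1498 = 14375
65+: 3341
Youth dependency ratio = 3781 / 14375 × 100 = 26.3
Old-age dependency ratio = 3341 / 14375 × 100 = 23.2
Total dependency ratio = (3781 + 3341) / 14375 × 100 = 7122 / 14375 × 100 = 49.5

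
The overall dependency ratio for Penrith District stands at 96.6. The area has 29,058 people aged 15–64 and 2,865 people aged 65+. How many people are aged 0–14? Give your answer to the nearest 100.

Aged 0–14: 25,200

Total dependency ratio = (youth + elderly) / working-age × 100
96.6 = (Y + 2,865) / 29,058 × 100
⇒ 25,200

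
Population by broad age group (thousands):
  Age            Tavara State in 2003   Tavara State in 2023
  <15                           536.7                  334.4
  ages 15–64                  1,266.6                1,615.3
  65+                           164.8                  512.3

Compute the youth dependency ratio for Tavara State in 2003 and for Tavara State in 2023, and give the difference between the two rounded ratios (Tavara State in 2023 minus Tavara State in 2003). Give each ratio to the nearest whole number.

Tavara State in 2003: 42
Tavara State in 2023: 21
Difference: -21

Tavara State in 2003: 536.7 / 1,266.6 × 100 = 42
Tavara State in 2023: 334.4 / 1,615.3 × 100 = 21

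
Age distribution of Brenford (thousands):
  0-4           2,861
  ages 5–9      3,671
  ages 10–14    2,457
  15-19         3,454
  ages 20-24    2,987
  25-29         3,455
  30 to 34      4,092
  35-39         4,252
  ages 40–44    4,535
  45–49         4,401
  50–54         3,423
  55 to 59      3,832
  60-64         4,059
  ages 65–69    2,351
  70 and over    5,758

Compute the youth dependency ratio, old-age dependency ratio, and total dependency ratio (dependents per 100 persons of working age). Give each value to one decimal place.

0–14: 2,861 + 3,671 + 2,457 = 8,989
15–64: 3,454 + 2,987 + 3,455 + 4,092 + 4,252 + 4,535 + 4,401 + 3,423 + 3,832 + 4,059 = 38,490
65+: 2,351 + 5,758 = 8,109
Youth dependency ratio = 8,989 / 38,490 × 100 = 23.4
Old-age dependency ratio = 8,109 / 38,490 × 100 = 21.1
Total dependency ratio = (8,989 + 8,109) / 38,490 × 100 = 17,098 / 38,490 × 100 = 44.4

Youth dependency ratio: 23.4
Old-age dependency ratio: 21.1
Total dependency ratio: 44.4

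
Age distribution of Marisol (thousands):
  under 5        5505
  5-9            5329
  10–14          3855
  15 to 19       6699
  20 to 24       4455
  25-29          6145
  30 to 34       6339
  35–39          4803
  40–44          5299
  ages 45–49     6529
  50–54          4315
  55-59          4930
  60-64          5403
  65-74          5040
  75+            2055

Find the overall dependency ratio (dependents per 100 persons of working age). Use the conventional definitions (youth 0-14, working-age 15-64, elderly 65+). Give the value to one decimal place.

Total dependency ratio: 39.7

0–14: 5505 + 5329 + 3855 = 14689
15–64: 6699 + 4455 + 6145 + 6339 + 4803 + 5299 + 6529 + 4315 + 4930 + 5403 = 54917
65+: 5040 + 2055 = 7095
Total dependency ratio = (14689 + 7095) / 54917 × 100 = 21784 / 54917 × 100 = 39.7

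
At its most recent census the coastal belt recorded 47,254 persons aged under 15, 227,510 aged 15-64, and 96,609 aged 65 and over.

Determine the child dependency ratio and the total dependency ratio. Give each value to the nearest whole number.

Youth dependency ratio = 47,254 / 227,510 × 100 = 21
Total dependency ratio = (47,254 + 96,609) / 227,510 × 100 = 143,863 / 227,510 × 100 = 63

Youth dependency ratio: 21
Total dependency ratio: 63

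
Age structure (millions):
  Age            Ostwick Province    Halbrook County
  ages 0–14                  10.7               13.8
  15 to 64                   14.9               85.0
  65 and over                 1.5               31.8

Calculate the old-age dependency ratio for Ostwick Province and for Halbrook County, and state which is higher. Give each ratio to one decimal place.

Ostwick Province: 10.1
Halbrook County: 37.4
Higher: Halbrook County

Ostwick Province: 1.5 / 14.9 × 100 = 10.1
Halbrook County: 31.8 / 85.0 × 100 = 37.4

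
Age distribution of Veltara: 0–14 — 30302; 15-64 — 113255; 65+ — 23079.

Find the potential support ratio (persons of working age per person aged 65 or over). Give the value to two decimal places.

Potential support ratio = 113255 / 23079 = 4.91

Potential support ratio: 4.91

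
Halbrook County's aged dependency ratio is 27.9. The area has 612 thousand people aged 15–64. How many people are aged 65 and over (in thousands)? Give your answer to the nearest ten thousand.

Old-age dependency ratio = elderly / working-age × 100
27.9 = E / 612 × 100
⇒ 170

Aged 65 and over: 170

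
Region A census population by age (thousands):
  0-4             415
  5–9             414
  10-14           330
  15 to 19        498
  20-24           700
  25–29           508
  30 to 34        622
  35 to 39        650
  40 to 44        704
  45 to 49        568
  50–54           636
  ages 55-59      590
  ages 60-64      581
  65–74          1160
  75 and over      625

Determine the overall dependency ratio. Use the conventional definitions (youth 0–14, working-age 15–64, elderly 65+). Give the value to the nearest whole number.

0–14: 415 + 414 + 330 = 1159
15–64: 498 + 700 + 508 + 622 + 650 + 704 + 568 + 636 + 590 + 581 = 6057
65+: 1160 + 625 = 1785
Total dependency ratio = (1159 + 1785) / 6057 × 100 = 2944 / 6057 × 100 = 49

Total dependency ratio: 49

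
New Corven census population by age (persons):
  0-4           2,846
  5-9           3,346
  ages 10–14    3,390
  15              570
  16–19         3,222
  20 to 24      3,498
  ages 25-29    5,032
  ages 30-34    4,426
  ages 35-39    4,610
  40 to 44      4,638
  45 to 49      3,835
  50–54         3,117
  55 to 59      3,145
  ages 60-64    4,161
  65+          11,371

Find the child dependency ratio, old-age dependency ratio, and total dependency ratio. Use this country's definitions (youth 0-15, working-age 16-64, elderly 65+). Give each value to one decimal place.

0–15: 2,846 + 3,346 + 3,390 + 570 = 10,152
16–64: 3,222 + 3,498 + 5,032 + 4,426 + 4,610 + 4,638 + 3,835 + 3,117 + 3,145 + 4,161 = 39,684
65+: 11,371
Youth dependency ratio = 10,152 / 39,684 × 100 = 25.6
Old-age dependency ratio = 11,371 / 39,684 × 100 = 28.7
Total dependency ratio = (10,152 + 11,371) / 39,684 × 100 = 21,523 / 39,684 × 100 = 54.2

Youth dependency ratio: 25.6
Old-age dependency ratio: 28.7
Total dependency ratio: 54.2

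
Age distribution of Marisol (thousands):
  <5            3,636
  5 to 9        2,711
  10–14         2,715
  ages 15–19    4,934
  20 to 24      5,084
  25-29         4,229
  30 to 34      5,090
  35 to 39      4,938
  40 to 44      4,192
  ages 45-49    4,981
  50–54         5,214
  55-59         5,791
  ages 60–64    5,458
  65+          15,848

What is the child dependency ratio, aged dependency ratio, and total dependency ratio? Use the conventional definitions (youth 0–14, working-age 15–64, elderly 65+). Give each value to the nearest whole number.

0–14: 3,636 + 2,711 + 2,715 = 9,062
15–64: 4,934 + 5,084 + 4,229 + 5,090 + 4,938 + 4,192 + 4,981 + 5,214 + 5,791 + 5,458 = 49,911
65+: 15,848
Youth dependency ratio = 9,062 / 49,911 × 100 = 18
Old-age dependency ratio = 15,848 / 49,911 × 100 = 32
Total dependency ratio = (9,062 + 15,848) / 49,911 × 100 = 24,910 / 49,911 × 100 = 50

Youth dependency ratio: 18
Old-age dependency ratio: 32
Total dependency ratio: 50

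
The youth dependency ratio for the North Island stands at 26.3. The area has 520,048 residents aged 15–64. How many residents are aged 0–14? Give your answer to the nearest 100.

Youth dependency ratio = youth / working-age × 100
26.3 = Y / 520,048 × 100
⇒ 136,800

Aged 0–14: 136,800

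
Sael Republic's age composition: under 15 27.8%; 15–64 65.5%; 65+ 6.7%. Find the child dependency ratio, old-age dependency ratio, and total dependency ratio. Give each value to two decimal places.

Youth dependency ratio = 27.8 / 65.5 × 100 = 42.44
Old-age dependency ratio = 6.7 / 65.5 × 100 = 10.23
Total dependency ratio = (27.8 + 6.7) / 65.5 × 100 = 34.5 / 65.5 × 100 = 52.67

Youth dependency ratio: 42.44
Old-age dependency ratio: 10.23
Total dependency ratio: 52.67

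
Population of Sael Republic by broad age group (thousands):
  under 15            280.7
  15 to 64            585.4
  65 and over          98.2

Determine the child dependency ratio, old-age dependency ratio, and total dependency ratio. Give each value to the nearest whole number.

Youth dependency ratio = 280.7 / 585.4 × 100 = 48
Old-age dependency ratio = 98.2 / 585.4 × 100 = 17
Total dependency ratio = (280.7 + 98.2) / 585.4 × 100 = 378.9 / 585.4 × 100 = 65

Youth dependency ratio: 48
Old-age dependency ratio: 17
Total dependency ratio: 65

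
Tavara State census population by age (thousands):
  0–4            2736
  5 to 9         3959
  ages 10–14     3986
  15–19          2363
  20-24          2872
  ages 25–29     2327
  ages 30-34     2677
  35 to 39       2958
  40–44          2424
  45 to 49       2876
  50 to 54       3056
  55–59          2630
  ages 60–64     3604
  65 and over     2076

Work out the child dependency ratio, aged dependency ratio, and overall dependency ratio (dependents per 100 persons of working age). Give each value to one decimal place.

Youth dependency ratio: 38.4
Old-age dependency ratio: 7.5
Total dependency ratio: 45.9

0–14: 2736 + 3959 + 3986 = 10681
15–64: 2363 + 2872 + 2327 + 2677 + 2958 + 2424 + 2876 + 3056 + 2630 + 3604 = 27787
65+: 2076
Youth dependency ratio = 10681 / 27787 × 100 = 38.4
Old-age dependency ratio = 2076 / 27787 × 100 = 7.5
Total dependency ratio = (10681 + 2076) / 27787 × 100 = 12757 / 27787 × 100 = 45.9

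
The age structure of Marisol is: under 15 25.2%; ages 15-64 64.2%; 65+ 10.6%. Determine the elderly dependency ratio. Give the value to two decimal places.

Old-age dependency ratio = 10.6 / 64.2 × 100 = 16.51

Old-age dependency ratio: 16.51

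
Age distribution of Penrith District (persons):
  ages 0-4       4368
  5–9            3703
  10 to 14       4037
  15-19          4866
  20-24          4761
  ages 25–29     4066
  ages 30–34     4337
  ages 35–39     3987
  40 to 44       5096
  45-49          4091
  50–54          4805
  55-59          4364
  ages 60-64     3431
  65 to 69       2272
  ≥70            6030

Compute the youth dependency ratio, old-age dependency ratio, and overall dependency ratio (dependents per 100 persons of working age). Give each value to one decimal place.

0–14: 4368 + 3703 + 4037 = 12108
15–64: 4866 + 4761 + 4066 + 4337 + 3987 + 5096 + 4091 + 4805 + 4364 + 3431 = 43804
65+: 2272 + 6030 = 8302
Youth dependency ratio = 12108 / 43804 × 100 = 27.6
Old-age dependency ratio = 8302 / 43804 × 100 = 19.0
Total dependency ratio = (12108 + 8302) / 43804 × 100 = 20410 / 43804 × 100 = 46.6

Youth dependency ratio: 27.6
Old-age dependency ratio: 19.0
Total dependency ratio: 46.6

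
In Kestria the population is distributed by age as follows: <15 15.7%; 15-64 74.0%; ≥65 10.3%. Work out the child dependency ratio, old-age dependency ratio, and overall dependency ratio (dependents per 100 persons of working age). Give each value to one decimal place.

Youth dependency ratio = 15.7 / 74.0 × 100 = 21.2
Old-age dependency ratio = 10.3 / 74.0 × 100 = 13.9
Total dependency ratio = (15.7 + 10.3) / 74.0 × 100 = 26.0 / 74.0 × 100 = 35.1

Youth dependency ratio: 21.2
Old-age dependency ratio: 13.9
Total dependency ratio: 35.1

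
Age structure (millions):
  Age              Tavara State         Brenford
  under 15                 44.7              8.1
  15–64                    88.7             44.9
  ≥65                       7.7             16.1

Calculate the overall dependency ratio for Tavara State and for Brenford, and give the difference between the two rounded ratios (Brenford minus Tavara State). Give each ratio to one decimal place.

Tavara State: 59.1
Brenford: 53.9
Difference: -5.2

Tavara State: (44.7 + 7.7) / 88.7 × 100 = 52.4 / 88.7 × 100 = 59.1
Brenford: (8.1 + 16.1) / 44.9 × 100 = 24.2 / 44.9 × 100 = 53.9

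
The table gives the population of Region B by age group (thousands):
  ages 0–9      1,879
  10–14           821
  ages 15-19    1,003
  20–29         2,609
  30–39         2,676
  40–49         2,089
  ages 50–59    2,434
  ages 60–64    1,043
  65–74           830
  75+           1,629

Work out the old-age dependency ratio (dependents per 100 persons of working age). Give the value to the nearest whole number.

Old-age dependency ratio: 21

0–14: 1,879 + 821 = 2,700
15–64: 1,003 + 2,609 + 2,676 + 2,089 + 2,434 + 1,043 = 11,854
65+: 830 + 1,629 = 2,459
Old-age dependency ratio = 2,459 / 11,854 × 100 = 21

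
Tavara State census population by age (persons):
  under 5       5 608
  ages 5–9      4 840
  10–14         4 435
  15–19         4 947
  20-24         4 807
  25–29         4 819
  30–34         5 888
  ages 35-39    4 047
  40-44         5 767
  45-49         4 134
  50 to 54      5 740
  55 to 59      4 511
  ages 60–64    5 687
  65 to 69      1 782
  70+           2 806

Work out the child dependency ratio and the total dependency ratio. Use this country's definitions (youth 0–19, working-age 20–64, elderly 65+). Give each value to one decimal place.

0–19: 5 608 + 4 840 + 4 435 + 4 947 = 19 830
20–64: 4 807 + 4 819 + 5 888 + 4 047 + 5 767 + 4 134 + 5 740 + 4 511 + 5 687 = 45 400
65+: 1 782 + 2 806 = 4 588
Youth dependency ratio = 19 830 / 45 400 × 100 = 43.7
Total dependency ratio = (19 830 + 4 588) / 45 400 × 100 = 24 418 / 45 400 × 100 = 53.8

Youth dependency ratio: 43.7
Total dependency ratio: 53.8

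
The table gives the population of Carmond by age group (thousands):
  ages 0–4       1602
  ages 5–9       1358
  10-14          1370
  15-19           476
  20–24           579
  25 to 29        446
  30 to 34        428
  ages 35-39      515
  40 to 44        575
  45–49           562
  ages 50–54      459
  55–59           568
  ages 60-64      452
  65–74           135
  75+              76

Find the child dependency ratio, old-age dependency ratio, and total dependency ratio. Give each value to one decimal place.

Youth dependency ratio: 85.6
Old-age dependency ratio: 4.2
Total dependency ratio: 89.7

0–14: 1602 + 1358 + 1370 = 4330
15–64: 476 + 579 + 446 + 428 + 515 + 575 + 562 + 459 + 568 + 452 = 5060
65+: 135 + 76 = 211
Youth dependency ratio = 4330 / 5060 × 100 = 85.6
Old-age dependency ratio = 211 / 5060 × 100 = 4.2
Total dependency ratio = (4330 + 211) / 5060 × 100 = 4541 / 5060 × 100 = 89.7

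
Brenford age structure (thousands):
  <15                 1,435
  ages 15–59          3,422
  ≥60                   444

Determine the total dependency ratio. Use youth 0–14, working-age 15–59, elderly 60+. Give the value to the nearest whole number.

Total dependency ratio: 55

Total dependency ratio = (1,435 + 444) / 3,422 × 100 = 1,879 / 3,422 × 100 = 55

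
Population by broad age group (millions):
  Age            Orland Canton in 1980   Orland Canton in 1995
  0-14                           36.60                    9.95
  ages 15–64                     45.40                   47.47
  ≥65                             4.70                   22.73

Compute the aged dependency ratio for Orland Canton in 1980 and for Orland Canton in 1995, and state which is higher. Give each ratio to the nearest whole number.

Orland Canton in 1980: 4.70 / 45.40 × 100 = 10
Orland Canton in 1995: 22.73 / 47.47 × 100 = 48

Orland Canton in 1980: 10
Orland Canton in 1995: 48
Higher: Orland Canton in 1995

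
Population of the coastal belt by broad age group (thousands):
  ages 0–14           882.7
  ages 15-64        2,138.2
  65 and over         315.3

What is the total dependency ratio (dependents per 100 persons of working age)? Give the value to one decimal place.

Total dependency ratio = (882.7 + 315.3) / 2,138.2 × 100 = 1,198.0 / 2,138.2 × 100 = 56.0

Total dependency ratio: 56.0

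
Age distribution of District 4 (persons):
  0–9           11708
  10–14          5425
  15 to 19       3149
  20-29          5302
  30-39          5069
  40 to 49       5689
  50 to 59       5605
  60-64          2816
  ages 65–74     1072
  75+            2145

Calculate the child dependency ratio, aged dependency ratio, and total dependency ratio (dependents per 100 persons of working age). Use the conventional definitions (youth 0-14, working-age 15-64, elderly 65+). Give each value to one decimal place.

Youth dependency ratio: 62.0
Old-age dependency ratio: 11.6
Total dependency ratio: 73.7

0–14: 11708 + 5425 = 17133
15–64: 3149 + 5302 + 5069 + 5689 + 5605 + 2816 = 27630
65+: 1072 + 2145 = 3217
Youth dependency ratio = 17133 / 27630 × 100 = 62.0
Old-age dependency ratio = 3217 / 27630 × 100 = 11.6
Total dependency ratio = (17133 + 3217) / 27630 × 100 = 20350 / 27630 × 100 = 73.7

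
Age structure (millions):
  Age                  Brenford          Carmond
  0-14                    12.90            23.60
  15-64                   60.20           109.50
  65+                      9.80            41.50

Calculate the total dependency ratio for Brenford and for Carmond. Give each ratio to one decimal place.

Brenford: (12.90 + 9.80) / 60.20 × 100 = 22.70 / 60.20 × 100 = 37.7
Carmond: (23.60 + 41.50) / 109.50 × 100 = 65.10 / 109.50 × 100 = 59.5

Brenford: 37.7
Carmond: 59.5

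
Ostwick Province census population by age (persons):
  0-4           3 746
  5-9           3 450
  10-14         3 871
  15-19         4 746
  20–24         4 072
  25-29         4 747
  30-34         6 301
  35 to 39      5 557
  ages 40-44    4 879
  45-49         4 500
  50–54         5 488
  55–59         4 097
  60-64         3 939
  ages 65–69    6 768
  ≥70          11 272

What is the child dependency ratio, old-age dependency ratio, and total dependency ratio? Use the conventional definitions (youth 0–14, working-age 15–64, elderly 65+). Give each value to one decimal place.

Youth dependency ratio: 22.9
Old-age dependency ratio: 37.3
Total dependency ratio: 60.2

0–14: 3 746 + 3 450 + 3 871 = 11 067
15–64: 4 746 + 4 072 + 4 747 + 6 301 + 5 557 + 4 879 + 4 500 + 5 488 + 4 097 + 3 939 = 48 326
65+: 6 768 + 11 272 = 18 040
Youth dependency ratio = 11 067 / 48 326 × 100 = 22.9
Old-age dependency ratio = 18 040 / 48 326 × 100 = 37.3
Total dependency ratio = (11 067 + 18 040) / 48 326 × 100 = 29 107 / 48 326 × 100 = 60.2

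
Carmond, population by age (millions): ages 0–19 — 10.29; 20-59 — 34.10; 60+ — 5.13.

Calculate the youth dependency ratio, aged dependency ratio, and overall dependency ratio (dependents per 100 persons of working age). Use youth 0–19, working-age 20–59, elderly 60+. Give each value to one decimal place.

Youth dependency ratio: 30.2
Old-age dependency ratio: 15.0
Total dependency ratio: 45.2

Youth dependency ratio = 10.29 / 34.10 × 100 = 30.2
Old-age dependency ratio = 5.13 / 34.10 × 100 = 15.0
Total dependency ratio = (10.29 + 5.13) / 34.10 × 100 = 15.42 / 34.10 × 100 = 45.2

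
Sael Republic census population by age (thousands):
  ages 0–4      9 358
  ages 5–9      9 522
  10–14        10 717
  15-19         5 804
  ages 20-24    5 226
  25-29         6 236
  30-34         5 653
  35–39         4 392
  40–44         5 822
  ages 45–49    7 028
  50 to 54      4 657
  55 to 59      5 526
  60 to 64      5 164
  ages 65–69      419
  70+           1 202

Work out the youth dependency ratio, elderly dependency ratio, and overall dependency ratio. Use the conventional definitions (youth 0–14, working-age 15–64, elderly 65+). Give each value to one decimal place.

0–14: 9 358 + 9 522 + 10 717 = 29 597
15–64: 5 804 + 5 226 + 6 236 + 5 653 + 4 392 + 5 822 + 7 028 + 4 657 + 5 526 + 5 164 = 55 508
65+: 419 + 1 202 = 1 621
Youth dependency ratio = 29 597 / 55 508 × 100 = 53.3
Old-age dependency ratio = 1 621 / 55 508 × 100 = 2.9
Total dependency ratio = (29 597 + 1 621) / 55 508 × 100 = 31 218 / 55 508 × 100 = 56.2

Youth dependency ratio: 53.3
Old-age dependency ratio: 2.9
Total dependency ratio: 56.2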